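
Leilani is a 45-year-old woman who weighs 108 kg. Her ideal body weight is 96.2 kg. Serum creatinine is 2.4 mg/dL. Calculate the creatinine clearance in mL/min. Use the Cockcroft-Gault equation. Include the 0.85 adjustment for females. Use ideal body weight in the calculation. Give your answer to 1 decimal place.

45.0 mL/min

CrCl = (140 − 45) × 96.2 / (72 × 2.4) × 0.85 = 9139.0 / 172.80 × 0.85 ≈ 45.0 mL/min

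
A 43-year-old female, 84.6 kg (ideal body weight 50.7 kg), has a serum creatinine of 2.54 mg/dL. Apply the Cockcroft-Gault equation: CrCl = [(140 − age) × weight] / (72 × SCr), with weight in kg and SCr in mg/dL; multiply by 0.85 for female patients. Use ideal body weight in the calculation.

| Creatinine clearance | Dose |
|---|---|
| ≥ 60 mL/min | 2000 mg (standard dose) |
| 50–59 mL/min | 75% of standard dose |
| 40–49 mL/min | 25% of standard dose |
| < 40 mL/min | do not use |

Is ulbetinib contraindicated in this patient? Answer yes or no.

CrCl = (140 − 43) × 50.7 / (72 × 2.54) × 0.85 = 4917.9 / 182.88 × 0.85 ≈ 22.9 mL/min
CrCl ≈ 23 mL/min, which is < 40 mL/min.

yes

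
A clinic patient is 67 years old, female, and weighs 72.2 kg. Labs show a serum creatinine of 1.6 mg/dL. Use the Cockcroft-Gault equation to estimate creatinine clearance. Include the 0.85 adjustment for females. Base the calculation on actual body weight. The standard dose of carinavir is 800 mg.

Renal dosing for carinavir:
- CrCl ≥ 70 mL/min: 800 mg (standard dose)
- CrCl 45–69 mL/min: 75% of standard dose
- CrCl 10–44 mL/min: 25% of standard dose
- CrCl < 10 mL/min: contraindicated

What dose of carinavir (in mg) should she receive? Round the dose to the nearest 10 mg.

CrCl = (140 − 67) × 72.2 / (72 × 1.6) × 0.85 = 5270.6 / 115.20 × 0.85 ≈ 38.9 mL/min
CrCl ≈ 39 mL/min → bracket 10–44 mL/min.
25% of 800 mg = 200 mg

200 mg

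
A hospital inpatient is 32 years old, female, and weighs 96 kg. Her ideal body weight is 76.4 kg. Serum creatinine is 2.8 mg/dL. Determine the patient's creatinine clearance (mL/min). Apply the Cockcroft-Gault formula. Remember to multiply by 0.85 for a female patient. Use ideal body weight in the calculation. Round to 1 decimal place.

34.8 mL/min

CrCl = (140 − 32) × 76.4 / (72 × 2.8) × 0.85 = 8251.2 / 201.60 × 0.85 ≈ 34.8 mL/min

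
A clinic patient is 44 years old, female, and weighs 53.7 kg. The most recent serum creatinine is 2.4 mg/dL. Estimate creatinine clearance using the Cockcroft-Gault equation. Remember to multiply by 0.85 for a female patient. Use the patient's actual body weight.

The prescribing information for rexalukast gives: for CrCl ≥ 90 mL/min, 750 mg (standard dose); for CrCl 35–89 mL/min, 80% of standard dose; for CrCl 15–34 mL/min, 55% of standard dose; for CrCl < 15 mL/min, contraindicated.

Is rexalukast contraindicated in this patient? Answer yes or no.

CrCl = (140 − 44) × 53.7 / (72 × 2.4) × 0.85 = 5155.2 / 172.80 × 0.85 ≈ 25.4 mL/min
CrCl ≈ 25 mL/min, which is ≥ 15 mL/min.

no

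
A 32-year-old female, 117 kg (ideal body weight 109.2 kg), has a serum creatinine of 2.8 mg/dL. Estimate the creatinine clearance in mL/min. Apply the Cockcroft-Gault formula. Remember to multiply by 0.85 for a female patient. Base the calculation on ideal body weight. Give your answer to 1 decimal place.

49.7 mL/min

CrCl = (140 − 32) × 109.2 / (72 × 2.8) × 0.85 = 11793.6 / 201.60 × 0.85 ≈ 49.7 mL/min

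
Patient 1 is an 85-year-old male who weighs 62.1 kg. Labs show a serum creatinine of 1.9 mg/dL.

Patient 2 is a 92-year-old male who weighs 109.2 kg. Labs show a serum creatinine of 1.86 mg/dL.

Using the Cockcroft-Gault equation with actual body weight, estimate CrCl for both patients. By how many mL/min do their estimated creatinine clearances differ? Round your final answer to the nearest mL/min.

Patient 1: CrCl = (140 − 85) × 62.1 / (72 × 1.9) = 3415.5 / 136.80 ≈ 25.0 mL/min
Patient 2: CrCl = (140 − 92) × 109.2 / (72 × 1.86) = 5241.6 / 133.92 ≈ 39.1 mL/min
|25.0 − 39.1| = 14.1 mL/min

14 mL/min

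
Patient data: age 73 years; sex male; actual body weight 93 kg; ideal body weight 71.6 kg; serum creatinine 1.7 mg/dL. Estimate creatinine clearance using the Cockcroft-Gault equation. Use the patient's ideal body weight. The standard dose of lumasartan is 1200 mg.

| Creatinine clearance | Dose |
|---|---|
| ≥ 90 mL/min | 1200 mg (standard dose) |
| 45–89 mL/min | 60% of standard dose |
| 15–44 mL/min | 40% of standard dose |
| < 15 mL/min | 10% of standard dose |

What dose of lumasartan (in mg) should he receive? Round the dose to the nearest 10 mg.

480 mg

CrCl = (140 − 73) × 71.6 / (72 × 1.7) = 4797.2 / 122.40 ≈ 39.2 mL/min
CrCl ≈ 39 mL/min → bracket 15–44 mL/min.
40% of 1200 mg = 480 mg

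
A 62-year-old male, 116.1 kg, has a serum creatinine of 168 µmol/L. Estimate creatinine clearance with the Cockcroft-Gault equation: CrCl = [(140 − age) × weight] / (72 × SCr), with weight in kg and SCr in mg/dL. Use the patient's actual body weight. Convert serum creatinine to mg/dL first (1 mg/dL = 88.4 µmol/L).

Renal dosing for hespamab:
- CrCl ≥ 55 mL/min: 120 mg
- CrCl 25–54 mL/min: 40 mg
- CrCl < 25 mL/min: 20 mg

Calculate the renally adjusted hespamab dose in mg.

SCr = 168 / 88.4 = 1.9 mg/dL
CrCl = (140 − 62) × 116.1 / (72 × 1.9) = 9055.8 / 136.80 ≈ 66.2 mL/min
CrCl ≈ 66 mL/min → bracket ≥ 55 mL/min.
Dose for this bracket: 120 mg.

120 mg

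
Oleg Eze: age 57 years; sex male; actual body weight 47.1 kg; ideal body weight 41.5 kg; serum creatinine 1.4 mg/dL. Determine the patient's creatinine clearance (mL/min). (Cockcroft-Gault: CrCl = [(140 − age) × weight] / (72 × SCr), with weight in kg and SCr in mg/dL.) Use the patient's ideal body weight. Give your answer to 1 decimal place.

34.2 mL/min

CrCl = (140 − 57) × 41.5 / (72 × 1.4) = 3444.5 / 100.80 ≈ 34.2 mL/min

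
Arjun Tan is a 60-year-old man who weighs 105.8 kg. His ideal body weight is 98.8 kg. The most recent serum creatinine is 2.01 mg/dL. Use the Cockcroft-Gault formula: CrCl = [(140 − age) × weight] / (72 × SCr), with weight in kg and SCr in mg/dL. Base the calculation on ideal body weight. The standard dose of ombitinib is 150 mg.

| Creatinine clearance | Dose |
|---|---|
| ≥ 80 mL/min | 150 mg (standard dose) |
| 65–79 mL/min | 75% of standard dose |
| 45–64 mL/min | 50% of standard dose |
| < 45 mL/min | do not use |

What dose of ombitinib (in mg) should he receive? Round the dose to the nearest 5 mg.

CrCl = (140 − 60) × 98.8 / (72 × 2.01) = 7904.0 / 144.72 ≈ 54.6 mL/min
CrCl ≈ 55 mL/min → bracket 45–64 mL/min.
50% of 150 mg = 75 mg

75 mg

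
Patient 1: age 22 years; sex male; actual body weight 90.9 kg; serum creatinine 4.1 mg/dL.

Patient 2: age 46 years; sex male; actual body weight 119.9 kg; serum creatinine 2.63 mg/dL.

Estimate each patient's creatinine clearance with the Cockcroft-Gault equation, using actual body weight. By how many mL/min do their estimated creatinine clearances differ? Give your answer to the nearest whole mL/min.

23 mL/min

Patient 1: CrCl = (140 − 22) × 90.9 / (72 × 4.1) = 10726.2 / 295.20 ≈ 36.3 mL/min
Patient 2: CrCl = (140 − 46) × 119.9 / (72 × 2.63) = 11270.6 / 189.36 ≈ 59.5 mL/min
|36.3 − 59.5| = 23.2 mL/min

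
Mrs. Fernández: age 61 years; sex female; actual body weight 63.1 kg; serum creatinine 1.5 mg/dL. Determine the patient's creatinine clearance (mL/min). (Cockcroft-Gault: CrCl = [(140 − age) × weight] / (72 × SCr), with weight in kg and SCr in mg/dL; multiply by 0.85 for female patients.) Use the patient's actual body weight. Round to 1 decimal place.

CrCl = (140 − 61) × 63.1 / (72 × 1.5) × 0.85 = 4984.9 / 108.00 × 0.85 ≈ 39.2 mL/min

39.2 mL/min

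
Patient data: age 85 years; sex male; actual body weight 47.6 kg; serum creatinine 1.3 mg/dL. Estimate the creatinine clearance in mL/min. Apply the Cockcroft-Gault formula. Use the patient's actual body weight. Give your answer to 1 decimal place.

CrCl = (140 − 85) × 47.6 / (72 × 1.3) = 2618.0 / 93.60 ≈ 28.0 mL/min

28.0 mL/min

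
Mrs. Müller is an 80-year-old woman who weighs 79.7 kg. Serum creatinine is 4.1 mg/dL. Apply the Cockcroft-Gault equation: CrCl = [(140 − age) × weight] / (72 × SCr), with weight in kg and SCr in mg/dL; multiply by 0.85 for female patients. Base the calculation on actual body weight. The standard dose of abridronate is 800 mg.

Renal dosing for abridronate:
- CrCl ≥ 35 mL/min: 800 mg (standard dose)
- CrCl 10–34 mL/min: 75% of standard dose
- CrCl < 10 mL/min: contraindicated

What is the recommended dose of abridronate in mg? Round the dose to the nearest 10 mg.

CrCl = (140 − 80) × 79.7 / (72 × 4.1) × 0.85 = 4782.0 / 295.20 × 0.85 ≈ 13.8 mL/min
CrCl ≈ 14 mL/min → bracket 10–34 mL/min.
75% of 800 mg = 600 mg

600 mg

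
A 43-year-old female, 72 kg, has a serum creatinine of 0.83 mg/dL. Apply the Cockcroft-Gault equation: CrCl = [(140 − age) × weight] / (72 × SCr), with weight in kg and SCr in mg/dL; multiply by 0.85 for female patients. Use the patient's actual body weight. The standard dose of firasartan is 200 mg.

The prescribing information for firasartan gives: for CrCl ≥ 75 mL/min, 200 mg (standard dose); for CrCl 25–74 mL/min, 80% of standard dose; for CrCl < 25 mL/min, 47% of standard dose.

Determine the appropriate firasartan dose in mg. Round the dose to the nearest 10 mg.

CrCl = (140 − 43) × 72 / (72 × 0.83) × 0.85 = 6984.0 / 59.76 × 0.85 ≈ 99.3 mL/min
CrCl ≈ 99 mL/min → bracket ≥ 75 mL/min.
100% of 200 mg = 200 mg

200 mg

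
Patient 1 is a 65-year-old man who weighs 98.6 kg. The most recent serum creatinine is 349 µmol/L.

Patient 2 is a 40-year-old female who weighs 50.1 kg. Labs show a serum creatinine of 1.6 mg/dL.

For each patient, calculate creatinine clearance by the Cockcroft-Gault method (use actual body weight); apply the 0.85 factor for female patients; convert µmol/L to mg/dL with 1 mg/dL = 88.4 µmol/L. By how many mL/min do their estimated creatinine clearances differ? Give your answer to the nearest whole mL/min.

11 mL/min

Patient 1: SCr = 349 / 88.4 = 3.948 mg/dL
Patient 1: CrCl = (140 − 65) × 98.6 / (72 × 3.948) = 7395.0 / 284.26 ≈ 26.0 mL/min
Patient 2: CrCl = (140 − 40) × 50.1 / (72 × 1.6) × 0.85 = 5010.0 / 115.20 × 0.85 ≈ 37.0 mL/min
|26.0 − 37.0| = 11.0 mL/min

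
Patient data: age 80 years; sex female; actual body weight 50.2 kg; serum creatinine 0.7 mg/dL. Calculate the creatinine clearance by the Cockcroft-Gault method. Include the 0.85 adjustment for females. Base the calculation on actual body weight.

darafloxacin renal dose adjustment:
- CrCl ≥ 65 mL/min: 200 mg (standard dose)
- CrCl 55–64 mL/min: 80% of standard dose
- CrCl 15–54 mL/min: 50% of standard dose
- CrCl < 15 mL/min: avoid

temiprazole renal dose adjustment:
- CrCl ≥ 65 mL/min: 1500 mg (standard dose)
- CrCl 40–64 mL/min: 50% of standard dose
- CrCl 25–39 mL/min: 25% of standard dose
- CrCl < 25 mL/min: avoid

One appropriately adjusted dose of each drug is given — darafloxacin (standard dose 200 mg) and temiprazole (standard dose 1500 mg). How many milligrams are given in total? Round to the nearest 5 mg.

CrCl = (140 − 80) × 50.2 / (72 × 0.7) × 0.85 = 3012.0 / 50.40 × 0.85 ≈ 50.8 mL/min
CrCl ≈ 51 mL/min.
darafloxacin: 15–54 mL/min → 50% of 200 mg = 100 mg.
temiprazole: 40–64 mL/min → 50% of 1500 mg = 750 mg.
Total = 100 + 750 = 850 mg.

850 mg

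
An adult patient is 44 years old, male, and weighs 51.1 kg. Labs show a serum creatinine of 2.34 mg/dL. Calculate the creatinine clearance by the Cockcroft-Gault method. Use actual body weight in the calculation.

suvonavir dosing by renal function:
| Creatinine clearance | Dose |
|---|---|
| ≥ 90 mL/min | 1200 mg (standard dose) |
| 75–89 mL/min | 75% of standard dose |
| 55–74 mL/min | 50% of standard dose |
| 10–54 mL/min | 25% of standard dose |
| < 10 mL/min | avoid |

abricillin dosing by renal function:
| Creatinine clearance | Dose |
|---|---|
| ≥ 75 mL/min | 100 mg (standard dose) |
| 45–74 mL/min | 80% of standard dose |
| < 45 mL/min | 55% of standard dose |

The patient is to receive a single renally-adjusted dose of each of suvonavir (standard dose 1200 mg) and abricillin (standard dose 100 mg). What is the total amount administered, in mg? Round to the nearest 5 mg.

355 mg

CrCl = (140 − 44) × 51.1 / (72 × 2.34) = 4905.6 / 168.48 ≈ 29.1 mL/min
CrCl ≈ 29 mL/min.
suvonavir: 10–54 mL/min → 25% of 1200 mg = 300 mg.
abricillin: < 45 mL/min → 55% of 100 mg = 55 mg.
Total = 300 + 55 = 355 mg.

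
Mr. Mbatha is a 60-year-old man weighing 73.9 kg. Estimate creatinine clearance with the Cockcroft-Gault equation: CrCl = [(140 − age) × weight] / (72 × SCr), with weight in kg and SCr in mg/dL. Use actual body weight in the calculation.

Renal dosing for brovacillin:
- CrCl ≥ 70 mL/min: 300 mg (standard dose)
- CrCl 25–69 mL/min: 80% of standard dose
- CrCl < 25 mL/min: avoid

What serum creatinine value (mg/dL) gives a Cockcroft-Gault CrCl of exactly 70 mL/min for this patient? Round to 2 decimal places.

1.17 mg/dL

Standard dose requires CrCl ≥ 70 mL/min.
Set (140 − 60) × 73.9 / (72 × SCr) = 70
SCr = (140 − 60) × 73.9 / (72 × 70) = 1.173 mg/dL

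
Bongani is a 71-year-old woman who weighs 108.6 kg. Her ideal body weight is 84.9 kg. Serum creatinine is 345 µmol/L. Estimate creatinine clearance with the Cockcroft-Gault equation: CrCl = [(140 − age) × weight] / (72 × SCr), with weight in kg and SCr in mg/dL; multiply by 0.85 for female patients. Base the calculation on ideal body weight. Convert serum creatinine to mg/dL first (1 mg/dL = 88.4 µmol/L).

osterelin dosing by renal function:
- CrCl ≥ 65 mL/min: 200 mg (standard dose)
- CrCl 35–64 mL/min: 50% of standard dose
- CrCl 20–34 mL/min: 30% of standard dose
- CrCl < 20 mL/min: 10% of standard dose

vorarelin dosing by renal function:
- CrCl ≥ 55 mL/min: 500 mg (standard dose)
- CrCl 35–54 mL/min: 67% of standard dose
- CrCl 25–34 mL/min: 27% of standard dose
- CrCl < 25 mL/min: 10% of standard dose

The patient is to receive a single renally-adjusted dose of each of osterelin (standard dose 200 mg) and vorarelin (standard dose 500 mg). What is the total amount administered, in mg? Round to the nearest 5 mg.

SCr = 345 / 88.4 = 3.903 mg/dL
CrCl = (140 − 71) × 84.9 / (72 × 3.903) × 0.85 = 5858.1 / 281.02 × 0.85 ≈ 17.7 mL/min
CrCl ≈ 18 mL/min.
osterelin: < 20 mL/min → 10% of 200 mg = 20 mg.
vorarelin: < 25 mL/min → 10% of 500 mg = 50 mg.
Total = 20 + 50 = 70 mg.

70 mg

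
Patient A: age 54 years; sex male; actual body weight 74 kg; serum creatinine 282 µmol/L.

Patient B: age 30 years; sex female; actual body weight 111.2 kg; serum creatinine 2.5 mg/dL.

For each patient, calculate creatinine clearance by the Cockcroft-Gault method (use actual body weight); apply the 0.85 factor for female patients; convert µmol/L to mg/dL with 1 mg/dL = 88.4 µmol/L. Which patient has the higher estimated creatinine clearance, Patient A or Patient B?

Patient B

Patient A: SCr = 282 / 88.4 = 3.19 mg/dL
Patient A: CrCl = (140 − 54) × 74 / (72 × 3.19) = 6364.0 / 229.68 ≈ 27.7 mL/min
Patient B: CrCl = (140 − 30) × 111.2 / (72 × 2.5) × 0.85 = 12232.0 / 180.00 × 0.85 ≈ 57.8 mL/min
27.7 vs 57.8 mL/min → Patient B is higher.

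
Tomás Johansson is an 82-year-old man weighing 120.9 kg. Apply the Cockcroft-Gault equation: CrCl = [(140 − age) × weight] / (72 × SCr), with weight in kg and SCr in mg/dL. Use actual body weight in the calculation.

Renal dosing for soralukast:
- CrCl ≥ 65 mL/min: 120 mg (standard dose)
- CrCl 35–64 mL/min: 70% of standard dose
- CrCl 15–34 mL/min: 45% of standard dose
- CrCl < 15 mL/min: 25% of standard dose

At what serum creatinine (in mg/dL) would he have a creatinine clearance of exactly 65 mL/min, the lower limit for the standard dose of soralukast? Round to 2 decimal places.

1.50 mg/dL

Standard dose requires CrCl ≥ 65 mL/min.
Set (140 − 82) × 120.9 / (72 × SCr) = 65
SCr = (140 − 82) × 120.9 / (72 × 65) = 1.498 mg/dL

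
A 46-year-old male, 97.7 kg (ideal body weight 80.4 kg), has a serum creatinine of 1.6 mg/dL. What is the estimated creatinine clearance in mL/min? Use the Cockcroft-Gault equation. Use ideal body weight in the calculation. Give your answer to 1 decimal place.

CrCl = (140 − 46) × 80.4 / (72 × 1.6) = 7557.6 / 115.20 ≈ 65.6 mL/min

65.6 mL/min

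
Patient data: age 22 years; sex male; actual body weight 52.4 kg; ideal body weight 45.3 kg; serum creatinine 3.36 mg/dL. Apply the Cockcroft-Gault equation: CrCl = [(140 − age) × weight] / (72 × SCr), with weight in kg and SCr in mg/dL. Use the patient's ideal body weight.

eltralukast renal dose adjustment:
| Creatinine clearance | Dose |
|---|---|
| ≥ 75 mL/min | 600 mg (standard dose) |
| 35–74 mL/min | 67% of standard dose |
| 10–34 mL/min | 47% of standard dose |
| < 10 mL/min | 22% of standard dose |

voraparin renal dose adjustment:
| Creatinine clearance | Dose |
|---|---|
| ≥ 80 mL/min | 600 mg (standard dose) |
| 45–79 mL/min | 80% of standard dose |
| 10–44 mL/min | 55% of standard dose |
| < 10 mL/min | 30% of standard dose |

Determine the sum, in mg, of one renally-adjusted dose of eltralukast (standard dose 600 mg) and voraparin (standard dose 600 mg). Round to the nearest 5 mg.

CrCl = (140 − 22) × 45.3 / (72 × 3.36) = 5345.4 / 241.92 ≈ 22.1 mL/min
CrCl ≈ 22 mL/min.
eltralukast: 10–34 mL/min → 47% of 600 mg = 282 mg.
voraparin: 10–44 mL/min → 55% of 600 mg = 330 mg.
Total = 282 + 330 = 612 mg.

610 mg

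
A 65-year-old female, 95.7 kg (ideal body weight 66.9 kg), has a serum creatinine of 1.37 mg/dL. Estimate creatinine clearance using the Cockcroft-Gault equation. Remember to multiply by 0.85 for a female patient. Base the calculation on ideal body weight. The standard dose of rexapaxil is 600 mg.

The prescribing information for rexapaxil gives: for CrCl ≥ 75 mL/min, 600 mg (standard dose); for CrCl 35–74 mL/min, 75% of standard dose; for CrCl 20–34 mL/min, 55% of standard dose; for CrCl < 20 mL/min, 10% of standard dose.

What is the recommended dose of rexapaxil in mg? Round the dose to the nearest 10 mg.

CrCl = (140 − 65) × 66.9 / (72 × 1.37) × 0.85 = 5017.5 / 98.64 × 0.85 ≈ 43.2 mL/min
CrCl ≈ 43 mL/min → bracket 35–74 mL/min.
75% of 600 mg = 450 mg

450 mg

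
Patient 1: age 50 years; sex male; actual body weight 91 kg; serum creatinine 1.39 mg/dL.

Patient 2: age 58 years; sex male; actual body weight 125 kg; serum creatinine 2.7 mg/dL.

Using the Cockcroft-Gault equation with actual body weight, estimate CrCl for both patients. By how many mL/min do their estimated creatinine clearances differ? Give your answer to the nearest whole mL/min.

29 mL/min

Patient 1: CrCl = (140 − 50) × 91 / (72 × 1.39) = 8190.0 / 100.08 ≈ 81.8 mL/min
Patient 2: CrCl = (140 − 58) × 125 / (72 × 2.7) = 10250.0 / 194.40 ≈ 52.7 mL/min
|81.8 − 52.7| = 29.1 mL/min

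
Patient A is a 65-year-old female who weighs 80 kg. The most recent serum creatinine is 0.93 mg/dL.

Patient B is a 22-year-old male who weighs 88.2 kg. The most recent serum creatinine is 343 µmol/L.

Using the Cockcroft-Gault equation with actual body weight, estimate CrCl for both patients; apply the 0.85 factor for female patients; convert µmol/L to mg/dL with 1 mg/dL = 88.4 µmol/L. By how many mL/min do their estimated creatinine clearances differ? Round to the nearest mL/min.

39 mL/min

Patient A: CrCl = (140 − 65) × 80 / (72 × 0.93) × 0.85 = 6000.0 / 66.96 × 0.85 ≈ 76.2 mL/min
Patient B: SCr = 343 / 88.4 = 3.88 mg/dL
Patient B: CrCl = (140 − 22) × 88.2 / (72 × 3.88) = 10407.6 / 279.36 ≈ 37.3 mL/min
|76.2 − 37.3| = 38.9 mL/min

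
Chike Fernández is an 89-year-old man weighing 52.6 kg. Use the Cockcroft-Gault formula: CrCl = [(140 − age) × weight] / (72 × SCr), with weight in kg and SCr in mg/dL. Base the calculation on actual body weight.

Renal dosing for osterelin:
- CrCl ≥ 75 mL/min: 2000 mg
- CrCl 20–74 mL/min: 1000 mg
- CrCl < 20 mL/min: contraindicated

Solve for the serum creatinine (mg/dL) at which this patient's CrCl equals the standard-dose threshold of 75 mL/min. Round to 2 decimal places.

Standard dose requires CrCl ≥ 75 mL/min.
Set (140 − 89) × 52.6 / (72 × SCr) = 75
SCr = (140 − 89) × 52.6 / (72 × 75) = 0.497 mg/dL

0.50 mg/dL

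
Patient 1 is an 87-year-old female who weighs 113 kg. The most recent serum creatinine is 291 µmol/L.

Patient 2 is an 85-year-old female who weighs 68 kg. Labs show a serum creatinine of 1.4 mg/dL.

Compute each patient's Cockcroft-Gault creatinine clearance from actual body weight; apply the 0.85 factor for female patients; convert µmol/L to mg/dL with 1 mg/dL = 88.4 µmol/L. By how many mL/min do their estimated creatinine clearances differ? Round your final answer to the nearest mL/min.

10 mL/min

Patient 1: SCr = 291 / 88.4 = 3.292 mg/dL
Patient 1: CrCl = (140 − 87) × 113 / (72 × 3.292) × 0.85 = 5989.0 / 237.02 × 0.85 ≈ 21.5 mL/min
Patient 2: CrCl = (140 − 85) × 68 / (72 × 1.4) × 0.85 = 3740.0 / 100.80 × 0.85 ≈ 31.5 mL/min
|21.5 − 31.5| = 10.0 mL/min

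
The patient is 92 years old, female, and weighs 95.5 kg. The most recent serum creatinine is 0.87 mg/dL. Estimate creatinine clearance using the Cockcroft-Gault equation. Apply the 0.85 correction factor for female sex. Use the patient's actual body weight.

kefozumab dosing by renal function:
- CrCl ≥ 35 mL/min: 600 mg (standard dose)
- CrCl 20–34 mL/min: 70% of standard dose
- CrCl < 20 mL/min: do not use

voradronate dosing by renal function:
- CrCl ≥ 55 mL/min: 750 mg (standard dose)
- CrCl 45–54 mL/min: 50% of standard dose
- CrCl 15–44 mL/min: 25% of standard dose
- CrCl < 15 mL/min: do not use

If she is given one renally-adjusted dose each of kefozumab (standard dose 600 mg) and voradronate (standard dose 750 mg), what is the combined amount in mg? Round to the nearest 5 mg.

CrCl = (140 − 92) × 95.5 / (72 × 0.87) × 0.85 = 4584.0 / 62.64 × 0.85 ≈ 62.2 mL/min
CrCl ≈ 62 mL/min.
kefozumab: ≥ 35 mL/min → 100% of 600 mg = 600 mg.
voradronate: ≥ 55 mL/min → 100% of 750 mg = 750 mg.
Total = 600 + 750 = 1350 mg.

1350 mg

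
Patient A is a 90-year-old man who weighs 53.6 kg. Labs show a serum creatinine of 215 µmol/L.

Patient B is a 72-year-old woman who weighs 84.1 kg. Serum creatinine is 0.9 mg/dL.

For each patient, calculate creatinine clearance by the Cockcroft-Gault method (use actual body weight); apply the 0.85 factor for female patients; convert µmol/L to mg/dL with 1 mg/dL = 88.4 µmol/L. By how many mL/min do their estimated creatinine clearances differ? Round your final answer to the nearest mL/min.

60 mL/min

Patient A: SCr = 215 / 88.4 = 2.432 mg/dL
Patient A: CrCl = (140 − 90) × 53.6 / (72 × 2.432) = 2680.0 / 175.10 ≈ 15.3 mL/min
Patient B: CrCl = (140 − 72) × 84.1 / (72 × 0.9) × 0.85 = 5718.8 / 64.80 × 0.85 ≈ 75.0 mL/min
|15.3 − 75.0| = 59.7 mL/min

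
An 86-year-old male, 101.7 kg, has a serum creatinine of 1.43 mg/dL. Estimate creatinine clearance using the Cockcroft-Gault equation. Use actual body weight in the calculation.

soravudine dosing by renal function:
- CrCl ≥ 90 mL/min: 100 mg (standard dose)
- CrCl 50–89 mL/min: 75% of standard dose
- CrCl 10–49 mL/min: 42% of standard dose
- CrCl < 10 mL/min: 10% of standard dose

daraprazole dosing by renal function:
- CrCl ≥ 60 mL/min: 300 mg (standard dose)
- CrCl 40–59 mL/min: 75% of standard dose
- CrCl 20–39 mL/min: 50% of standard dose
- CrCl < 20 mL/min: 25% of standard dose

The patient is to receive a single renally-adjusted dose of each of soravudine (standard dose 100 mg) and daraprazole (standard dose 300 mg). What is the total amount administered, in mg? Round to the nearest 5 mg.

CrCl = (140 − 86) × 101.7 / (72 × 1.43) = 5491.8 / 102.96 ≈ 53.3 mL/min
CrCl ≈ 53 mL/min.
soravudine: 50–89 mL/min → 75% of 100 mg = 75 mg.
daraprazole: 40–59 mL/min → 75% of 300 mg = 225 mg.
Total = 75 + 225 = 300 mg.

300 mg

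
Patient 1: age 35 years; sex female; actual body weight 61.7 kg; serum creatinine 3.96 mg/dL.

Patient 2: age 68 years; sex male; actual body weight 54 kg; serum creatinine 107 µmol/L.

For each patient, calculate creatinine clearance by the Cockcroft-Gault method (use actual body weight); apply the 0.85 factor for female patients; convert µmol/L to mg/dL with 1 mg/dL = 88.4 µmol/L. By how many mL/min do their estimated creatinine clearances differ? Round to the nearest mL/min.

25 mL/min

Patient 1: CrCl = (140 − 35) × 61.7 / (72 × 3.96) × 0.85 = 6478.5 / 285.12 × 0.85 ≈ 19.3 mL/min
Patient 2: SCr = 107 / 88.4 = 1.21 mg/dL
Patient 2: CrCl = (140 − 68) × 54 / (72 × 1.21) = 3888.0 / 87.12 ≈ 44.6 mL/min
|19.3 − 44.6| = 25.3 mL/min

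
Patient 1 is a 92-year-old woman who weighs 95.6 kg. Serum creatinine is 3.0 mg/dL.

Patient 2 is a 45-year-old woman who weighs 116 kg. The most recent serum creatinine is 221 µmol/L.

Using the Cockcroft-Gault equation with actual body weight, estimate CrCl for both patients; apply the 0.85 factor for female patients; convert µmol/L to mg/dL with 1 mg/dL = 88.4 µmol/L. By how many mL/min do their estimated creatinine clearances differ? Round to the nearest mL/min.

34 mL/min

Patient 1: CrCl = (140 − 92) × 95.6 / (72 × 3) × 0.85 = 4588.8 / 216.00 × 0.85 ≈ 18.1 mL/min
Patient 2: SCr = 221 / 88.4 = 2.5 mg/dL
Patient 2: CrCl = (140 − 45) × 116 / (72 × 2.5) × 0.85 = 11020.0 / 180.00 × 0.85 ≈ 52.0 mL/min
|18.1 − 52.0| = 33.9 mL/min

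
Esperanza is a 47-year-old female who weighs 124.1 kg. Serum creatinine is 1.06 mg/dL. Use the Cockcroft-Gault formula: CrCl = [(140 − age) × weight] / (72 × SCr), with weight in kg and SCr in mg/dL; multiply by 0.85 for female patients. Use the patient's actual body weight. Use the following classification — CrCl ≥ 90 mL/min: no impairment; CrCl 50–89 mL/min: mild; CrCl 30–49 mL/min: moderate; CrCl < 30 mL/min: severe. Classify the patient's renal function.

no impairment

CrCl = (140 − 47) × 124.1 / (72 × 1.06) × 0.85 = 11541.3 / 76.32 × 0.85 ≈ 128.5 mL/min
129 mL/min falls in the 'no impairment' range.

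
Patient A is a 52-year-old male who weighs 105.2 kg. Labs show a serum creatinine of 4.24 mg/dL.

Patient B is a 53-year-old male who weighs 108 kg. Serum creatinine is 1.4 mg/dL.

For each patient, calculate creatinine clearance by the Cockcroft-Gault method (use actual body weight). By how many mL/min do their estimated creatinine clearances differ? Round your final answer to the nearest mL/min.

63 mL/min

Patient A: CrCl = (140 − 52) × 105.2 / (72 × 4.24) = 9257.6 / 305.28 ≈ 30.3 mL/min
Patient B: CrCl = (140 − 53) × 108 / (72 × 1.4) = 9396.0 / 100.80 ≈ 93.2 mL/min
|30.3 − 93.2| = 62.9 mL/min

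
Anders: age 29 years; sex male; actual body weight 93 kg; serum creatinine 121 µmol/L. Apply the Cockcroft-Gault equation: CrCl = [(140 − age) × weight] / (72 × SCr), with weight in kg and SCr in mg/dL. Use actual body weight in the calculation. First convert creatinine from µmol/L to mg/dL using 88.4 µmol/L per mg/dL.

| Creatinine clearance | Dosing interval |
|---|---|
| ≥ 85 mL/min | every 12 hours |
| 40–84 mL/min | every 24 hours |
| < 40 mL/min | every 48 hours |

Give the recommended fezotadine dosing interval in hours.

SCr = 121 / 88.4 = 1.369 mg/dL
CrCl = (140 − 29) × 93 / (72 × 1.369) = 10323.0 / 98.57 ≈ 104.7 mL/min
CrCl ≈ 105 mL/min → bracket ≥ 85 mL/min → every 12 hours.

every 12 hours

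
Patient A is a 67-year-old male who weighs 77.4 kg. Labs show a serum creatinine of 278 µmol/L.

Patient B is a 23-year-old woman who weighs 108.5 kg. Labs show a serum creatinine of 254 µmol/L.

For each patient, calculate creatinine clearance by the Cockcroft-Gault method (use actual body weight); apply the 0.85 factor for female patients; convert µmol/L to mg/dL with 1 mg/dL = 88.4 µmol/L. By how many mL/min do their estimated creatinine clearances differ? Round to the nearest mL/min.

Patient A: SCr = 278 / 88.4 = 3.145 mg/dL
Patient A: CrCl = (140 − 67) × 77.4 / (72 × 3.145) = 5650.2 / 226.44 ≈ 25.0 mL/min
Patient B: SCr = 254 / 88.4 = 2.873 mg/dL
Patient B: CrCl = (140 − 23) × 108.5 / (72 × 2.873) × 0.85 = 12694.5 / 206.86 × 0.85 ≈ 52.2 mL/min
|25.0 − 52.2| = 27.2 mL/min

27 mL/min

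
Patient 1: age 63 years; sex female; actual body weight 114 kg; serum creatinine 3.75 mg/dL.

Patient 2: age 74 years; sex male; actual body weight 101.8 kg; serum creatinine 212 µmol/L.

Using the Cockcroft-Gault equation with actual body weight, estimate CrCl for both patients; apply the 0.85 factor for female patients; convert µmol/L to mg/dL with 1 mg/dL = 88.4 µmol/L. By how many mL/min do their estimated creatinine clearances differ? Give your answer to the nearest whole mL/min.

Patient 1: CrCl = (140 − 63) × 114 / (72 × 3.75) × 0.85 = 8778.0 / 270.00 × 0.85 ≈ 27.6 mL/min
Patient 2: SCr = 212 / 88.4 = 2.398 mg/dL
Patient 2: CrCl = (140 − 74) × 101.8 / (72 × 2.398) = 6718.8 / 172.66 ≈ 38.9 mL/min
|27.6 − 38.9| = 11.3 mL/min

11 mL/min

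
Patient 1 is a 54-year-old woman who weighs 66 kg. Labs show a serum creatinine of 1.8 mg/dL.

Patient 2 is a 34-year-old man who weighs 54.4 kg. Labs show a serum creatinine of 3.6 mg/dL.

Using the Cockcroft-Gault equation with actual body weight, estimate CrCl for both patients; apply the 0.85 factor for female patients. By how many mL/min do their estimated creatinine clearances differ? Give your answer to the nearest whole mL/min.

Patient 1: CrCl = (140 − 54) × 66 / (72 × 1.8) × 0.85 = 5676.0 / 129.60 × 0.85 ≈ 37.2 mL/min
Patient 2: CrCl = (140 − 34) × 54.4 / (72 × 3.6) = 5766.4 / 259.20 ≈ 22.2 mL/min
|37.2 − 22.2| = 15.0 mL/min

15 mL/min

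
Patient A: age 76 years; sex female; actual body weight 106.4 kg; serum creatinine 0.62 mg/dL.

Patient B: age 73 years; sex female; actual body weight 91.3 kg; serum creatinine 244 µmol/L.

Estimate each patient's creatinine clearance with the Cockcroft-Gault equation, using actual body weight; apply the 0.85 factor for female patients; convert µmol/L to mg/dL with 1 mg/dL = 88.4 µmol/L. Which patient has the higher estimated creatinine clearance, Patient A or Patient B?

Patient A

Patient A: CrCl = (140 − 76) × 106.4 / (72 × 0.62) × 0.85 = 6809.6 / 44.64 × 0.85 ≈ 129.7 mL/min
Patient B: SCr = 244 / 88.4 = 2.76 mg/dL
Patient B: CrCl = (140 − 73) × 91.3 / (72 × 2.76) × 0.85 = 6117.1 / 198.72 × 0.85 ≈ 26.2 mL/min
129.7 vs 26.2 mL/min → Patient A is higher.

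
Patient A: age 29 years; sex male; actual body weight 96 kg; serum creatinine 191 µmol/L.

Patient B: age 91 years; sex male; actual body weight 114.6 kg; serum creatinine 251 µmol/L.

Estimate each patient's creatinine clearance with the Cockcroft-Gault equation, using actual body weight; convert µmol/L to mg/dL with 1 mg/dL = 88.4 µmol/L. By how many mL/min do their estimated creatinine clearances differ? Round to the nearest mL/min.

41 mL/min

Patient A: SCr = 191 / 88.4 = 2.161 mg/dL
Patient A: CrCl = (140 − 29) × 96 / (72 × 2.161) = 10656.0 / 155.59 ≈ 68.5 mL/min
Patient B: SCr = 251 / 88.4 = 2.839 mg/dL
Patient B: CrCl = (140 − 91) × 114.6 / (72 × 2.839) = 5615.4 / 204.41 ≈ 27.5 mL/min
|68.5 − 27.5| = 41.0 mL/min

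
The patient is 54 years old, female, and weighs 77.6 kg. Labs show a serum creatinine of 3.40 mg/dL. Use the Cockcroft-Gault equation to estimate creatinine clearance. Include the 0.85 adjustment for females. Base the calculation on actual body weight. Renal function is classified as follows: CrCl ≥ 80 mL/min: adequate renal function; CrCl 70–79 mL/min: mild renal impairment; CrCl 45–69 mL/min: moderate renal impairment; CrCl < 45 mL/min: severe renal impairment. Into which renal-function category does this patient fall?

CrCl = (140 − 54) × 77.6 / (72 × 3.4) × 0.85 = 6673.6 / 244.80 × 0.85 ≈ 23.2 mL/min
23 mL/min falls in the 'severe renal impairment' range.

severe renal impairment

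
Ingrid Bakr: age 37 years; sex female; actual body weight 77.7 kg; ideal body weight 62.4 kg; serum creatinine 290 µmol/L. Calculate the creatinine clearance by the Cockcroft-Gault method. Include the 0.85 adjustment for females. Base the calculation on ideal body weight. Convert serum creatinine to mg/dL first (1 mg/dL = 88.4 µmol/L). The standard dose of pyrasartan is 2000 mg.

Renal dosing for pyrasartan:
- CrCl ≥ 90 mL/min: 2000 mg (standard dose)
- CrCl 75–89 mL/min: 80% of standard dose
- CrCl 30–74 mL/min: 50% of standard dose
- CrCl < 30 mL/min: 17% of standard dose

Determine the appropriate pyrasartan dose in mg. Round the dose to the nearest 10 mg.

SCr = 290 / 88.4 = 3.281 mg/dL
CrCl = (140 − 37) × 62.4 / (72 × 3.281) × 0.85 = 6427.2 / 236.23 × 0.85 ≈ 23.1 mL/min
CrCl ≈ 23 mL/min → bracket < 30 mL/min.
17% of 2000 mg = 340 mg

340 mg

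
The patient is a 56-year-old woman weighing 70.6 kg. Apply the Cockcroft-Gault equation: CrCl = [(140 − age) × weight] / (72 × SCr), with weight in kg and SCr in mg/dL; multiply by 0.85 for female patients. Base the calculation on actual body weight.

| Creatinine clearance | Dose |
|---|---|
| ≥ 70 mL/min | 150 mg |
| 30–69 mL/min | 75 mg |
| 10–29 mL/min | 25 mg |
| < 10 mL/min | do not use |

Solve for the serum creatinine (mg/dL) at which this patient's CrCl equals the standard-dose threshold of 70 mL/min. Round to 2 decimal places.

1.00 mg/dL

Standard dose requires CrCl ≥ 70 mL/min.
Set (140 − 56) × 70.6 × 0.85 / (72 × SCr) = 70
SCr = (140 − 56) × 70.6 × 0.85 / (72 × 70) = 1.000 mg/dL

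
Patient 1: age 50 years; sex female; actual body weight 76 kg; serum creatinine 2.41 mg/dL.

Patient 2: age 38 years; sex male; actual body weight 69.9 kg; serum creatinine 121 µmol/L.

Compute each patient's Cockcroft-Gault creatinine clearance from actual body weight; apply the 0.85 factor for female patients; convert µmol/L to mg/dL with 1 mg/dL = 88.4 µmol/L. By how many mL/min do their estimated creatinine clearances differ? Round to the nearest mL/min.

Patient 1: CrCl = (140 − 50) × 76 / (72 × 2.41) × 0.85 = 6840.0 / 173.52 × 0.85 ≈ 33.5 mL/min
Patient 2: SCr = 121 / 88.4 = 1.369 mg/dL
Patient 2: CrCl = (140 − 38) × 69.9 / (72 × 1.369) = 7129.8 / 98.57 ≈ 72.3 mL/min
|33.5 − 72.3| = 38.8 mL/min

39 mL/min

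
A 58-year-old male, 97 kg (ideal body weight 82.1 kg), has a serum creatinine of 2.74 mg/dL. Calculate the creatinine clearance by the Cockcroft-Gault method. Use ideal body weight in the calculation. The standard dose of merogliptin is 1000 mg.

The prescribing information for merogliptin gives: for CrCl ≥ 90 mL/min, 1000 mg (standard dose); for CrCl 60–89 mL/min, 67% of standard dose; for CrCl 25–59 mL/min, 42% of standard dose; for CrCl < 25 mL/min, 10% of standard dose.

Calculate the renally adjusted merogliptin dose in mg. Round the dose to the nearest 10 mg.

420 mg

CrCl = (140 − 58) × 82.1 / (72 × 2.74) = 6732.2 / 197.28 ≈ 34.1 mL/min
CrCl ≈ 34 mL/min → bracket 25–59 mL/min.
42% of 1000 mg = 420 mg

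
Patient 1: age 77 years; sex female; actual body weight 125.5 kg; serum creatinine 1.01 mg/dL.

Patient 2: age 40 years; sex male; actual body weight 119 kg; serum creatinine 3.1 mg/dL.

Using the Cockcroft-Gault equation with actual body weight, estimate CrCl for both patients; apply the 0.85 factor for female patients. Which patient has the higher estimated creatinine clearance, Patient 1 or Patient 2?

Patient 1: CrCl = (140 − 77) × 125.5 / (72 × 1.01) × 0.85 = 7906.5 / 72.72 × 0.85 ≈ 92.4 mL/min
Patient 2: CrCl = (140 − 40) × 119 / (72 × 3.1) = 11900.0 / 223.20 ≈ 53.3 mL/min
92.4 vs 53.3 mL/min → Patient 1 is higher.

Patient 1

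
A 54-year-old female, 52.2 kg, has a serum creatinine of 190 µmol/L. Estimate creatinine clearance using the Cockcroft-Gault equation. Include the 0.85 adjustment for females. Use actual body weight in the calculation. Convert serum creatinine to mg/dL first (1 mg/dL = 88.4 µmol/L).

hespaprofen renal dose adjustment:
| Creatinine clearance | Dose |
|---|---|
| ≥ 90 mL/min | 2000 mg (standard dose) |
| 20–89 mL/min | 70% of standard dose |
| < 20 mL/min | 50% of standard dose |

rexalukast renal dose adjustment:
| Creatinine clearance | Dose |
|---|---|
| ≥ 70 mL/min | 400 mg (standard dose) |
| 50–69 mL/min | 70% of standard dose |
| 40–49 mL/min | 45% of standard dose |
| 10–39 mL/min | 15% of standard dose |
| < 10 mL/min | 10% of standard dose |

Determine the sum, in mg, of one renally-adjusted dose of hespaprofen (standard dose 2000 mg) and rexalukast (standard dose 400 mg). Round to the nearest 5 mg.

1460 mg

SCr = 190 / 88.4 = 2.149 mg/dL
CrCl = (140 − 54) × 52.2 / (72 × 2.149) × 0.85 = 4489.2 / 154.73 × 0.85 ≈ 24.7 mL/min
CrCl ≈ 25 mL/min.
hespaprofen: 20–89 mL/min → 70% of 2000 mg = 1400 mg.
rexalukast: 10–39 mL/min → 15% of 400 mg = 60 mg.
Total = 1400 + 60 = 1460 mg.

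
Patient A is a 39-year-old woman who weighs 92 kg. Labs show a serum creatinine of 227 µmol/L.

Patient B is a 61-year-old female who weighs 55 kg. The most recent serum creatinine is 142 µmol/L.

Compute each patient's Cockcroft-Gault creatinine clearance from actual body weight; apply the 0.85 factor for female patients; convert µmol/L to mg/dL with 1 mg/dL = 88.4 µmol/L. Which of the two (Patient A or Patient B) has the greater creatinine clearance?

Patient A: SCr = 227 / 88.4 = 2.568 mg/dL
Patient A: CrCl = (140 − 39) × 92 / (72 × 2.568) × 0.85 = 9292.0 / 184.90 × 0.85 ≈ 42.7 mL/min
Patient B: SCr = 142 / 88.4 = 1.606 mg/dL
Patient B: CrCl = (140 − 61) × 55 / (72 × 1.606) × 0.85 = 4345.0 / 115.63 × 0.85 ≈ 31.9 mL/min
42.7 vs 31.9 mL/min → Patient A is higher.

Patient A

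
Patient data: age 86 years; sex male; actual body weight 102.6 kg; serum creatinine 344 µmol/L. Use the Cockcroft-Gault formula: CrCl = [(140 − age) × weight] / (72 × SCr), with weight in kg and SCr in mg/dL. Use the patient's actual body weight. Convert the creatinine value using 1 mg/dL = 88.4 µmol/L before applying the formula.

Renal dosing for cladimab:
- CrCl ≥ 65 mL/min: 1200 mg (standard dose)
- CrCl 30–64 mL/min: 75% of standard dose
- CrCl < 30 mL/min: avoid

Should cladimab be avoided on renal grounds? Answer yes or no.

SCr = 344 / 88.4 = 3.891 mg/dL
CrCl = (140 − 86) × 102.6 / (72 × 3.891) = 5540.4 / 280.15 ≈ 19.8 mL/min
CrCl ≈ 20 mL/min, which is < 30 mL/min.

yes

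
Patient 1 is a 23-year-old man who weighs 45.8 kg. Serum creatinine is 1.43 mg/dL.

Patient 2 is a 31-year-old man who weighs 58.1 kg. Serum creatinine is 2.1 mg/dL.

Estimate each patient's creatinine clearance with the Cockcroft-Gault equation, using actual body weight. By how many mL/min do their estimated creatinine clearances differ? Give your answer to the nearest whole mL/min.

10 mL/min

Patient 1: CrCl = (140 − 23) × 45.8 / (72 × 1.43) = 5358.6 / 102.96 ≈ 52.0 mL/min
Patient 2: CrCl = (140 − 31) × 58.1 / (72 × 2.1) = 6332.9 / 151.20 ≈ 41.9 mL/min
|52.0 − 41.9| = 10.1 mL/min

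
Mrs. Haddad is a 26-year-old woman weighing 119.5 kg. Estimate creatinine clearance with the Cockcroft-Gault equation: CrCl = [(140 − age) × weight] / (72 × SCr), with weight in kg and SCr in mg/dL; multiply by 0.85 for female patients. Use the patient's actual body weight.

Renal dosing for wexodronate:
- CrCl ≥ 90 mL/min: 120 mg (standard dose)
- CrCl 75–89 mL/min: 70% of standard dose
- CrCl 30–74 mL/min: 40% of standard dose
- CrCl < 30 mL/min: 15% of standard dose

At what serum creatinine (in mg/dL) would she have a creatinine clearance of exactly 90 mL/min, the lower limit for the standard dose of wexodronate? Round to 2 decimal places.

Standard dose requires CrCl ≥ 90 mL/min.
Set (140 − 26) × 119.5 × 0.85 / (72 × SCr) = 90
SCr = (140 − 26) × 119.5 × 0.85 / (72 × 90) = 1.787 mg/dL

1.79 mg/dL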